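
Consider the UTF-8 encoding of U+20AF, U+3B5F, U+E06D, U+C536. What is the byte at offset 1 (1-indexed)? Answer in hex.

1-indexed offset 1 is 0-indexed offset 0.
U+20AF → 3-byte form E2 82 AF at offsets 0–2.
Offset 0 falls in char 1's range; it's byte 1 of E2 82 AF = 0xE2.

0xE2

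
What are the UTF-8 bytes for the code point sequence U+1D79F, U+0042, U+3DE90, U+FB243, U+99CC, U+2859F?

U+1D79F: 4-byte form → F0 9D 9E 9F.
U+0042: 1-byte form → 42.
U+3DE90: 4-byte form → F0 BD BA 90.
U+FB243: 4-byte form → F3 BB 89 83.
U+99CC: 3-byte form → E9 A7 8C.
U+2859F: 4-byte form → F0 A8 96 9F.
Concatenated (20 bytes): F0 9D 9E 9F 42 F0 BD BA 90 F3 BB 89 83 E9 A7 8C F0 A8 96 9F.

F0 9D 9E 9F 42 F0 BD BA 90 F3 BB 89 83 E9 A7 8C F0 A8 96 9F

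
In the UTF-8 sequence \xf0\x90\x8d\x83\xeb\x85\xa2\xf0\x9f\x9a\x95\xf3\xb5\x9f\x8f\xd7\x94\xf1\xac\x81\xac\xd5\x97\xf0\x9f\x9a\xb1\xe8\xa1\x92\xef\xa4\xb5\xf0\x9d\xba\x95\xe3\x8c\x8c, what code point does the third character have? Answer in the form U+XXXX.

U+1F695

Offset 0: leading byte 0xF0 = 11110000 → 4-byte char #1 = F0 90 8D 83.
Offset 4: leading byte 0xEB = 11101011 → 3-byte char #2 = EB 85 A2.
Offset 7: leading byte 0xF0 = 11110000 → 4-byte char #3 = F0 9F 9A 95.
Leading byte 0xF0 = 11110000 matches 11110xxx → 4-byte sequence.
Byte 1: 0xF0 = 11110000, payload 000 (3 bits).
Byte 2: 0x9F = 10011111 (10xxxxxx ✓), payload 011111.
Byte 3: 0x9A = 10011010 (10xxxxxx ✓), payload 011010.
Byte 4: 0x95 = 10010101 (10xxxxxx ✓), payload 010101.
Concatenate: 000011111011010010101 = 0x1F695 (21 bits → U+1F695).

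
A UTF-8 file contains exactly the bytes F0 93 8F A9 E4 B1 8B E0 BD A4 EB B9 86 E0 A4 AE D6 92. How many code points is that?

Byte at offset 0: 0xF0 = 11110000 → 4-byte char (#1). Advance 4.
Byte at offset 4: 0xE4 = 11100100 → 3-byte char (#2). Advance 3.
Byte at offset 7: 0xE0 = 11100000 → 3-byte char (#3). Advance 3.
Byte at offset 10: 0xEB = 11101011 → 3-byte char (#4). Advance 3.
Byte at offset 13: 0xE0 = 11100000 → 3-byte char (#5). Advance 3.
Byte at offset 16: 0xD6 = 11010110 → 2-byte char (#6). Advance 2.
Reached end at offset 18 after 6 code points.

6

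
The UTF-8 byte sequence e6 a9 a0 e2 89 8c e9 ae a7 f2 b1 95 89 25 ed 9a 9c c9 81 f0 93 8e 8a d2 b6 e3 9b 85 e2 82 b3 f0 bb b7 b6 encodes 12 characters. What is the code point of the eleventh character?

U+20B3

Offset 0: leading byte 0xE6 = 11100110 → 3-byte char #1 = E6 A9 A0.
Offset 3: leading byte 0xE2 = 11100010 → 3-byte char #2 = E2 89 8C.
Offset 6: leading byte 0xE9 = 11101001 → 3-byte char #3 = E9 AE A7.
Offset 9: leading byte 0xF2 = 11110010 → 4-byte char #4 = F2 B1 95 89.
Offset 13: leading byte 0x25 = 00100101 → 1-byte char #5 = 25.
Offset 14: leading byte 0xED = 11101101 → 3-byte char #6 = ED 9A 9C.
Offset 17: leading byte 0xC9 = 11001001 → 2-byte char #7 = C9 81.
Offset 19: leading byte 0xF0 = 11110000 → 4-byte char #8 = F0 93 8E 8A.
Offset 23: leading byte 0xD2 = 11010010 → 2-byte char #9 = D2 B6.
Offset 25: leading byte 0xE3 = 11100011 → 3-byte char #10 = E3 9B 85.
Offset 28: leading byte 0xE2 = 11100010 → 3-byte char #11 = E2 82 B3.
Leading byte 0xE2 = 11100010 matches 1110xxxx → 3-byte sequence.
Byte 1: 0xE2 = 11100010, payload 0010 (4 bits).
Byte 2: 0x82 = 10000010 (10xxxxxx ✓), payload 000010.
Byte 3: 0xB3 = 10110011 (10xxxxxx ✓), payload 110011.
Concatenate: 0010000010110011 = 0x20B3 (16 bits → U+20B3).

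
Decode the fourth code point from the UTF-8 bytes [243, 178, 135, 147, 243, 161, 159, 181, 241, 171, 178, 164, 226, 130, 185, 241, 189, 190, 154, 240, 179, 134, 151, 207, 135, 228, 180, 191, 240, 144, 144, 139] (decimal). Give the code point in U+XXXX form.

Offset 0: leading byte 0xF3 = 11110011 → 4-byte char #1 = F3 B2 87 93.
Offset 4: leading byte 0xF3 = 11110011 → 4-byte char #2 = F3 A1 9F B5.
Offset 8: leading byte 0xF1 = 11110001 → 4-byte char #3 = F1 AB B2 A4.
Offset 12: leading byte 0xE2 = 11100010 → 3-byte char #4 = E2 82 B9.
Leading byte 0xE2 = 11100010 matches 1110xxxx → 3-byte sequence.
Byte 1: 0xE2 = 11100010, payload 0010 (4 bits).
Byte 2: 0x82 = 10000010 (10xxxxxx ✓), payload 000010.
Byte 3: 0xB9 = 10111001 (10xxxxxx ✓), payload 111001.
Concatenate: 0010000010111001 = 0x20B9 (16 bits → U+20B9).

U+20B9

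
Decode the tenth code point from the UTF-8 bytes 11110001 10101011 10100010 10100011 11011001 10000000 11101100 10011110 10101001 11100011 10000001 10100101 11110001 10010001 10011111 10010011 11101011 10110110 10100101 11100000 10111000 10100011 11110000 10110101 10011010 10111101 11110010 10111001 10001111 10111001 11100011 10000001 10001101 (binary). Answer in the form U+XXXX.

Offset 0: leading byte 0xF1 = 11110001 → 4-byte char #1 = F1 AB A2 A3.
Offset 4: leading byte 0xD9 = 11011001 → 2-byte char #2 = D9 80.
Offset 6: leading byte 0xEC = 11101100 → 3-byte char #3 = EC 9E A9.
Offset 9: leading byte 0xE3 = 11100011 → 3-byte char #4 = E3 81 A5.
Offset 12: leading byte 0xF1 = 11110001 → 4-byte char #5 = F1 91 9F 93.
Offset 16: leading byte 0xEB = 11101011 → 3-byte char #6 = EB B6 A5.
Offset 19: leading byte 0xE0 = 11100000 → 3-byte char #7 = E0 B8 A3.
Offset 22: leading byte 0xF0 = 11110000 → 4-byte char #8 = F0 B5 9A BD.
Offset 26: leading byte 0xF2 = 11110010 → 4-byte char #9 = F2 B9 8F B9.
Offset 30: leading byte 0xE3 = 11100011 → 3-byte char #10 = E3 81 8D.
Leading byte 0xE3 = 11100011 matches 1110xxxx → 3-byte sequence.
Byte 1: 0xE3 = 11100011, payload 0011 (4 bits).
Byte 2: 0x81 = 10000001 (10xxxxxx ✓), payload 000001.
Byte 3: 0x8D = 10001101 (10xxxxxx ✓), payload 001101.
Concatenate: 0011000001001101 = 0x304D (16 bits → U+304D).

U+304D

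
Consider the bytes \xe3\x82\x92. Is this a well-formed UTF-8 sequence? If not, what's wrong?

Leading byte 0xE3 = 11100011 → 3-byte form.
Continuation bytes 0x82=10000010, 0x92=10010010 all match 10xxxxxx.
Decoded value 0x3092 is ≥ 0x800 (shortest form) and not a surrogate.

valid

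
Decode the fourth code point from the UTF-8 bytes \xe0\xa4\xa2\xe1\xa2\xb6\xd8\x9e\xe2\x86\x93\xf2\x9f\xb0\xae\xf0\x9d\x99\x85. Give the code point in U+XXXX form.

U+2193

Offset 0: leading byte 0xE0 = 11100000 → 3-byte char #1 = E0 A4 A2.
Offset 3: leading byte 0xE1 = 11100001 → 3-byte char #2 = E1 A2 B6.
Offset 6: leading byte 0xD8 = 11011000 → 2-byte char #3 = D8 9E.
Offset 8: leading byte 0xE2 = 11100010 → 3-byte char #4 = E2 86 93.
Leading byte 0xE2 = 11100010 matches 1110xxxx → 3-byte sequence.
Byte 1: 0xE2 = 11100010, payload 0010 (4 bits).
Byte 2: 0x86 = 10000110 (10xxxxxx ✓), payload 000110.
Byte 3: 0x93 = 10010011 (10xxxxxx ✓), payload 010011.
Concatenate: 0010000110010011 = 0x2193 (16 bits → U+2193).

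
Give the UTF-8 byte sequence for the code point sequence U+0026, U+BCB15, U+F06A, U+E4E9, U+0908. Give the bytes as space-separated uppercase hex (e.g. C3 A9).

U+0026: 1-byte form → 26.
U+BCB15: 4-byte form → F2 BC AC 95.
U+F06A: 3-byte form → EF 81 AA.
U+E4E9: 3-byte form → EE 93 A9.
U+0908: 3-byte form → E0 A4 88.
Concatenated (14 bytes): 26 F2 BC AC 95 EF 81 AA EE 93 A9 E0 A4 88.

26 F2 BC AC 95 EF 81 AA EE 93 A9 E0 A4 88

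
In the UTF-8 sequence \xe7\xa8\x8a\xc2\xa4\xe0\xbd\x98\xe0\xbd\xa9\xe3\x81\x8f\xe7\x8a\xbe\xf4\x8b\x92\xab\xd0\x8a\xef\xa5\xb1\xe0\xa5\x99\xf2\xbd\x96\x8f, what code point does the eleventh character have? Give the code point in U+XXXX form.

Offset 0: leading byte 0xE7 = 11100111 → 3-byte char #1 = E7 A8 8A.
Offset 3: leading byte 0xC2 = 11000010 → 2-byte char #2 = C2 A4.
Offset 5: leading byte 0xE0 = 11100000 → 3-byte char #3 = E0 BD 98.
Offset 8: leading byte 0xE0 = 11100000 → 3-byte char #4 = E0 BD A9.
Offset 11: leading byte 0xE3 = 11100011 → 3-byte char #5 = E3 81 8F.
Offset 14: leading byte 0xE7 = 11100111 → 3-byte char #6 = E7 8A BE.
Offset 17: leading byte 0xF4 = 11110100 → 4-byte char #7 = F4 8B 92 AB.
Offset 21: leading byte 0xD0 = 11010000 → 2-byte char #8 = D0 8A.
Offset 23: leading byte 0xEF = 11101111 → 3-byte char #9 = EF A5 B1.
Offset 26: leading byte 0xE0 = 11100000 → 3-byte char #10 = E0 A5 99.
Offset 29: leading byte 0xF2 = 11110010 → 4-byte char #11 = F2 BD 96 8F.
Leading byte 0xF2 = 11110010 matches 11110xxx → 4-byte sequence.
Byte 1: 0xF2 = 11110010, payload 010 (3 bits).
Byte 2: 0xBD = 10111101 (10xxxxxx ✓), payload 111101.
Byte 3: 0x96 = 10010110 (10xxxxxx ✓), payload 010110.
Byte 4: 0x8F = 10001111 (10xxxxxx ✓), payload 001111.
Concatenate: 010111101010110001111 = 0xBD58F (21 bits → U+BD58F).

U+BD58F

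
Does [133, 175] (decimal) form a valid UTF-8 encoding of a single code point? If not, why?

invalid (continuation byte with no leading byte)

Byte 0x85 = 10000101 has the form 10xxxxxx — a continuation byte — but there is no preceding leading byte.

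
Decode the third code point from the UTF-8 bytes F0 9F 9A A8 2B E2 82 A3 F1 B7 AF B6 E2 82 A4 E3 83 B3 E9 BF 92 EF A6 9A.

U+20A3

Offset 0: leading byte 0xF0 = 11110000 → 4-byte char #1 = F0 9F 9A A8.
Offset 4: leading byte 0x2B = 00101011 → 1-byte char #2 = 2B.
Offset 5: leading byte 0xE2 = 11100010 → 3-byte char #3 = E2 82 A3.
Leading byte 0xE2 = 11100010 matches 1110xxxx → 3-byte sequence.
Byte 1: 0xE2 = 11100010, payload 0010 (4 bits).
Byte 2: 0x82 = 10000010 (10xxxxxx ✓), payload 000010.
Byte 3: 0xA3 = 10100011 (10xxxxxx ✓), payload 100011.
Concatenate: 0010000010100011 = 0x20A3 (16 bits → U+20A3).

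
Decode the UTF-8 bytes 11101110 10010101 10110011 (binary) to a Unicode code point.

U+E573

Leading byte 0xEE = 11101110 matches 1110xxxx → 3-byte sequence.
Byte 1: 0xEE = 11101110, payload 1110 (4 bits).
Byte 2: 0x95 = 10010101 (10xxxxxx ✓), payload 010101.
Byte 3: 0xB3 = 10110011 (10xxxxxx ✓), payload 110011.
Concatenate: 1110010101110011 = 0xE573 (16 bits → U+E573).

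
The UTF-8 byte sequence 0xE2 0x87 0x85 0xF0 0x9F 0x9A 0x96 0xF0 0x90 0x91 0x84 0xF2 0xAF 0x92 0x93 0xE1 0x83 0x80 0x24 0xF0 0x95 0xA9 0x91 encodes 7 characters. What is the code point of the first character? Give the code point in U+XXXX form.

U+21C5

Offset 0: leading byte 0xE2 = 11100010 → 3-byte char #1 = E2 87 85.
Leading byte 0xE2 = 11100010 matches 1110xxxx → 3-byte sequence.
Byte 1: 0xE2 = 11100010, payload 0010 (4 bits).
Byte 2: 0x87 = 10000111 (10xxxxxx ✓), payload 000111.
Byte 3: 0x85 = 10000101 (10xxxxxx ✓), payload 000101.
Concatenate: 0010000111000101 = 0x21C5 (16 bits → U+21C5).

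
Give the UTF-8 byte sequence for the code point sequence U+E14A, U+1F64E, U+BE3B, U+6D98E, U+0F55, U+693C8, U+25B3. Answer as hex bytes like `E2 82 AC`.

U+E14A: 3-byte form → EE 85 8A.
U+1F64E: 4-byte form → F0 9F 99 8E.
U+BE3B: 3-byte form → EB B8 BB.
U+6D98E: 4-byte form → F1 AD A6 8E.
U+0F55: 3-byte form → E0 BD 95.
U+693C8: 4-byte form → F1 A9 8F 88.
U+25B3: 3-byte form → E2 96 B3.
Concatenated (24 bytes): EE 85 8A F0 9F 99 8E EB B8 BB F1 AD A6 8E E0 BD 95 F1 A9 8F 88 E2 96 B3.

EE 85 8A F0 9F 99 8E EB B8 BB F1 AD A6 8E E0 BD 95 F1 A9 8F 88 E2 96 B3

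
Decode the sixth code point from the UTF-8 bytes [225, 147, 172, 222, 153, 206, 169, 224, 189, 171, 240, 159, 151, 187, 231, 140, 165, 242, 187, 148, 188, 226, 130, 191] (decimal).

U+7325

Offset 0: leading byte 0xE1 = 11100001 → 3-byte char #1 = E1 93 AC.
Offset 3: leading byte 0xDE = 11011110 → 2-byte char #2 = DE 99.
Offset 5: leading byte 0xCE = 11001110 → 2-byte char #3 = CE A9.
Offset 7: leading byte 0xE0 = 11100000 → 3-byte char #4 = E0 BD AB.
Offset 10: leading byte 0xF0 = 11110000 → 4-byte char #5 = F0 9F 97 BB.
Offset 14: leading byte 0xE7 = 11100111 → 3-byte char #6 = E7 8C A5.
Leading byte 0xE7 = 11100111 matches 1110xxxx → 3-byte sequence.
Byte 1: 0xE7 = 11100111, payload 0111 (4 bits).
Byte 2: 0x8C = 10001100 (10xxxxxx ✓), payload 001100.
Byte 3: 0xA5 = 10100101 (10xxxxxx ✓), payload 100101.
Concatenate: 0111001100100101 = 0x7325 (16 bits → U+7325).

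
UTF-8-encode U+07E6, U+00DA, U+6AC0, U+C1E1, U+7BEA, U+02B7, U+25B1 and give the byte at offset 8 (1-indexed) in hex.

0xEC

1-indexed offset 8 is 0-indexed offset 7.
U+07E6 → 2-byte form DF A6 at offsets 0–1.
U+00DA → 2-byte form C3 9A at offsets 2–3.
U+6AC0 → 3-byte form E6 AB 80 at offsets 4–6.
U+C1E1 → 3-byte form EC 87 A1 at offsets 7–9.
Offset 7 falls in char 4's range; it's byte 1 of EC 87 A1 = 0xEC.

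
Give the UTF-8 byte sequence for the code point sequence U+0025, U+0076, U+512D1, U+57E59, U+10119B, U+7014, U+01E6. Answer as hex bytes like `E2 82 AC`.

25 76 F1 91 8B 91 F1 97 B9 99 F4 81 86 9B E7 80 94 C7 A6

U+0025: 1-byte form → 25.
U+0076: 1-byte form → 76.
U+512D1: 4-byte form → F1 91 8B 91.
U+57E59: 4-byte form → F1 97 B9 99.
U+10119B: 4-byte form → F4 81 86 9B.
U+7014: 3-byte form → E7 80 94.
U+01E6: 2-byte form → C7 A6.
Concatenated (19 bytes): 25 76 F1 91 8B 91 F1 97 B9 99 F4 81 86 9B E7 80 94 C7 A6.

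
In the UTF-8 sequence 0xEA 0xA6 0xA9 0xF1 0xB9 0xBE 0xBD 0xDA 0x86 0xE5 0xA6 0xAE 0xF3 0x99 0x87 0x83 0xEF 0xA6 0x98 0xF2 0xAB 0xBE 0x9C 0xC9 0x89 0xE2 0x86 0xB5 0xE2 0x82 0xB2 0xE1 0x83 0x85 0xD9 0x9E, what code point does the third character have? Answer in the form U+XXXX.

Offset 0: leading byte 0xEA = 11101010 → 3-byte char #1 = EA A6 A9.
Offset 3: leading byte 0xF1 = 11110001 → 4-byte char #2 = F1 B9 BE BD.
Offset 7: leading byte 0xDA = 11011010 → 2-byte char #3 = DA 86.
Leading byte 0xDA = 11011010 matches 110xxxxx → 2-byte sequence.
Byte 1: 0xDA = 11011010, payload 11010 (5 bits).
Byte 2: 0x86 = 10000110 (10xxxxxx ✓), payload 000110.
Concatenate: 11010000110 = 0x686 (11 bits → U+0686).

U+0686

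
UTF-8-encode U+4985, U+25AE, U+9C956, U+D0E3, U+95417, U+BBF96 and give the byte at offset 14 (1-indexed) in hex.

1-indexed offset 14 is 0-indexed offset 13.
U+4985 → 3-byte form E4 A6 85 at offsets 0–2.
U+25AE → 3-byte form E2 96 AE at offsets 3–5.
U+9C956 → 4-byte form F2 9C A5 96 at offsets 6–9.
U+D0E3 → 3-byte form ED 83 A3 at offsets 10–12.
U+95417 → 4-byte form F2 95 90 97 at offsets 13–16.
Offset 13 falls in char 5's range; it's byte 1 of F2 95 90 97 = 0xF2.

0xF2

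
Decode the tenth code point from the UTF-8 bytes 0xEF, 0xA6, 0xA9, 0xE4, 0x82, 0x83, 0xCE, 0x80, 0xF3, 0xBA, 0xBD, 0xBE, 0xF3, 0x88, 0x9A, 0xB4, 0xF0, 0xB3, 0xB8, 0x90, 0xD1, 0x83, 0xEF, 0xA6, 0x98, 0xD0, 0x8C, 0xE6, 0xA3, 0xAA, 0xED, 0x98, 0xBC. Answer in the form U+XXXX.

Offset 0: leading byte 0xEF = 11101111 → 3-byte char #1 = EF A6 A9.
Offset 3: leading byte 0xE4 = 11100100 → 3-byte char #2 = E4 82 83.
Offset 6: leading byte 0xCE = 11001110 → 2-byte char #3 = CE 80.
Offset 8: leading byte 0xF3 = 11110011 → 4-byte char #4 = F3 BA BD BE.
Offset 12: leading byte 0xF3 = 11110011 → 4-byte char #5 = F3 88 9A B4.
Offset 16: leading byte 0xF0 = 11110000 → 4-byte char #6 = F0 B3 B8 90.
Offset 20: leading byte 0xD1 = 11010001 → 2-byte char #7 = D1 83.
Offset 22: leading byte 0xEF = 11101111 → 3-byte char #8 = EF A6 98.
Offset 25: leading byte 0xD0 = 11010000 → 2-byte char #9 = D0 8C.
Offset 27: leading byte 0xE6 = 11100110 → 3-byte char #10 = E6 A3 AA.
Leading byte 0xE6 = 11100110 matches 1110xxxx → 3-byte sequence.
Byte 1: 0xE6 = 11100110, payload 0110 (4 bits).
Byte 2: 0xA3 = 10100011 (10xxxxxx ✓), payload 100011.
Byte 3: 0xAA = 10101010 (10xxxxxx ✓), payload 101010.
Concatenate: 0110100011101010 = 0x68EA (16 bits → U+68EA).

U+68EA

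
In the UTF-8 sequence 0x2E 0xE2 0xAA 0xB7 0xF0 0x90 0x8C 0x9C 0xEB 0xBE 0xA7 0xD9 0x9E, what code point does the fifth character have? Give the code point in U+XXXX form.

U+065E

Offset 0: leading byte 0x2E = 00101110 → 1-byte char #1 = 2E.
Offset 1: leading byte 0xE2 = 11100010 → 3-byte char #2 = E2 AA B7.
Offset 4: leading byte 0xF0 = 11110000 → 4-byte char #3 = F0 90 8C 9C.
Offset 8: leading byte 0xEB = 11101011 → 3-byte char #4 = EB BE A7.
Offset 11: leading byte 0xD9 = 11011001 → 2-byte char #5 = D9 9E.
Leading byte 0xD9 = 11011001 matches 110xxxxx → 2-byte sequence.
Byte 1: 0xD9 = 11011001, payload 11001 (5 bits).
Byte 2: 0x9E = 10011110 (10xxxxxx ✓), payload 011110.
Concatenate: 11001011110 = 0x65E (11 bits → U+065E).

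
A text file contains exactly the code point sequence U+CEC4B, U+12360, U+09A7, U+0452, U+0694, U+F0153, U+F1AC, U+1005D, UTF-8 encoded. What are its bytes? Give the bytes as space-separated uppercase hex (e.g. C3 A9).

U+CEC4B: 4-byte form → F3 8E B1 8B.
U+12360: 4-byte form → F0 92 8D A0.
U+09A7: 3-byte form → E0 A6 A7.
U+0452: 2-byte form → D1 92.
U+0694: 2-byte form → DA 94.
U+F0153: 4-byte form → F3 B0 85 93.
U+F1AC: 3-byte form → EF 86 AC.
U+1005D: 4-byte form → F0 90 81 9D.
Concatenated (26 bytes): F3 8E B1 8B F0 92 8D A0 E0 A6 A7 D1 92 DA 94 F3 B0 85 93 EF 86 AC F0 90 81 9D.

F3 8E B1 8B F0 92 8D A0 E0 A6 A7 D1 92 DA 94 F3 B0 85 93 EF 86 AC F0 90 81 9D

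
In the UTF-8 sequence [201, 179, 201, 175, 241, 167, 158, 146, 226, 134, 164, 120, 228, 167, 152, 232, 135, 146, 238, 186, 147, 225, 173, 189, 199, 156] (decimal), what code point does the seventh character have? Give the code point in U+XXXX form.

U+81D2

Offset 0: leading byte 0xC9 = 11001001 → 2-byte char #1 = C9 B3.
Offset 2: leading byte 0xC9 = 11001001 → 2-byte char #2 = C9 AF.
Offset 4: leading byte 0xF1 = 11110001 → 4-byte char #3 = F1 A7 9E 92.
Offset 8: leading byte 0xE2 = 11100010 → 3-byte char #4 = E2 86 A4.
Offset 11: leading byte 0x78 = 01111000 → 1-byte char #5 = 78.
Offset 12: leading byte 0xE4 = 11100100 → 3-byte char #6 = E4 A7 98.
Offset 15: leading byte 0xE8 = 11101000 → 3-byte char #7 = E8 87 92.
Leading byte 0xE8 = 11101000 matches 1110xxxx → 3-byte sequence.
Byte 1: 0xE8 = 11101000, payload 1000 (4 bits).
Byte 2: 0x87 = 10000111 (10xxxxxx ✓), payload 000111.
Byte 3: 0x92 = 10010010 (10xxxxxx ✓), payload 010010.
Concatenate: 1000000111010010 = 0x81D2 (16 bits → U+81D2).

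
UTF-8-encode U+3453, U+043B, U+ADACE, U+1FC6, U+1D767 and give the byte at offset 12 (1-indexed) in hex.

0x86

1-indexed offset 12 is 0-indexed offset 11.
U+3453 → 3-byte form E3 91 93 at offsets 0–2.
U+043B → 2-byte form D0 BB at offsets 3–4.
U+ADACE → 4-byte form F2 AD AB 8E at offsets 5–8.
U+1FC6 → 3-byte form E1 BF 86 at offsets 9–11.
Offset 11 falls in char 4's range; it's byte 3 of E1 BF 86 = 0x86.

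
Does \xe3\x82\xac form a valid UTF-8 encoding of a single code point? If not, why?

valid

Leading byte 0xE3 = 11100011 → 3-byte form.
Continuation bytes 0x82=10000010, 0xAC=10101100 all match 10xxxxxx.
Decoded value 0x30AC is ≥ 0x800 (shortest form) and not a surrogate.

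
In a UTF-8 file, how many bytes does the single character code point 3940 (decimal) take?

3

U+0F64 = 0xF64. UTF-8 uses 1 byte below 0x80, 2 below 0x800, 3 below 0x10000, 4 up to 0x10FFFF. 0xF64 is in U+0800–U+FFFF → 3 bytes.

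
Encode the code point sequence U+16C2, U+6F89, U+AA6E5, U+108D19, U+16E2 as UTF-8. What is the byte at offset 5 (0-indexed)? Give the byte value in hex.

U+16C2 → 3-byte form E1 9B 82 at offsets 0–2.
U+6F89 → 3-byte form E6 BE 89 at offsets 3–5.
Offset 5 falls in char 2's range; it's byte 3 of E6 BE 89 = 0x89.

0x89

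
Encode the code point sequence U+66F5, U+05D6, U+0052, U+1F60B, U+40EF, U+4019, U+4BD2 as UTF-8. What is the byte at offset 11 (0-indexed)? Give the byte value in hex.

0x83

U+66F5 → 3-byte form E6 9B B5 at offsets 0–2.
U+05D6 → 2-byte form D7 96 at offsets 3–4.
U+0052 → 1-byte form 52 at offsets 5–5.
U+1F60B → 4-byte form F0 9F 98 8B at offsets 6–9.
U+40EF → 3-byte form E4 83 AF at offsets 10–12.
Offset 11 falls in char 5's range; it's byte 2 of E4 83 AF = 0x83.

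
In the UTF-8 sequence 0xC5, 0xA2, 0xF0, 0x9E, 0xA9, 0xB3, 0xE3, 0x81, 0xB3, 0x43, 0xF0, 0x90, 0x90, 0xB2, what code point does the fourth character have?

U+0043

Offset 0: leading byte 0xC5 = 11000101 → 2-byte char #1 = C5 A2.
Offset 2: leading byte 0xF0 = 11110000 → 4-byte char #2 = F0 9E A9 B3.
Offset 6: leading byte 0xE3 = 11100011 → 3-byte char #3 = E3 81 B3.
Offset 9: leading byte 0x43 = 01000011 → 1-byte char #4 = 43.
Leading byte 0x43 = 01000011 matches 0xxxxxxx → 1-byte sequence.
Byte 1: 0x43 = 01000011, payload 1000011 (7 bits).
Concatenate: 1000011 = 0x43 (7 bits → U+0043).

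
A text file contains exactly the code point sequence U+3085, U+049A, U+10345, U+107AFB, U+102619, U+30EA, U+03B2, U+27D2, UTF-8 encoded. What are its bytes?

E3 82 85 D2 9A F0 90 8D 85 F4 87 AB BB F4 82 98 99 E3 83 AA CE B2 E2 9F 92

U+3085: 3-byte form → E3 82 85.
U+049A: 2-byte form → D2 9A.
U+10345: 4-byte form → F0 90 8D 85.
U+107AFB: 4-byte form → F4 87 AB BB.
U+102619: 4-byte form → F4 82 98 99.
U+30EA: 3-byte form → E3 83 AA.
U+03B2: 2-byte form → CE B2.
U+27D2: 3-byte form → E2 9F 92.
Concatenated (25 bytes): E3 82 85 D2 9A F0 90 8D 85 F4 87 AB BB F4 82 98 99 E3 83 AA CE B2 E2 9F 92.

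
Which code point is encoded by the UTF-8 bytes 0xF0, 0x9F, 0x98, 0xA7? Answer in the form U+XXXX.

U+1F627

Leading byte 0xF0 = 11110000 matches 11110xxx → 4-byte sequence.
Byte 1: 0xF0 = 11110000, payload 000 (3 bits).
Byte 2: 0x9F = 10011111 (10xxxxxx ✓), payload 011111.
Byte 3: 0x98 = 10011000 (10xxxxxx ✓), payload 011000.
Byte 4: 0xA7 = 10100111 (10xxxxxx ✓), payload 100111.
Concatenate: 000011111011000100111 = 0x1F627 (21 bits → U+1F627).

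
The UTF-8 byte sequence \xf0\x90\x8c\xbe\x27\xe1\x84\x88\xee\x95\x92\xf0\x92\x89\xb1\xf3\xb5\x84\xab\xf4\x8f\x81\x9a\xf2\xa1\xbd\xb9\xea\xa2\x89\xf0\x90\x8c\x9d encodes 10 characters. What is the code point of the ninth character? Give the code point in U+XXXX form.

Offset 0: leading byte 0xF0 = 11110000 → 4-byte char #1 = F0 90 8C BE.
Offset 4: leading byte 0x27 = 00100111 → 1-byte char #2 = 27.
Offset 5: leading byte 0xE1 = 11100001 → 3-byte char #3 = E1 84 88.
Offset 8: leading byte 0xEE = 11101110 → 3-byte char #4 = EE 95 92.
Offset 11: leading byte 0xF0 = 11110000 → 4-byte char #5 = F0 92 89 B1.
Offset 15: leading byte 0xF3 = 11110011 → 4-byte char #6 = F3 B5 84 AB.
Offset 19: leading byte 0xF4 = 11110100 → 4-byte char #7 = F4 8F 81 9A.
Offset 23: leading byte 0xF2 = 11110010 → 4-byte char #8 = F2 A1 BD B9.
Offset 27: leading byte 0xEA = 11101010 → 3-byte char #9 = EA A2 89.
Leading byte 0xEA = 11101010 matches 1110xxxx → 3-byte sequence.
Byte 1: 0xEA = 11101010, payload 1010 (4 bits).
Byte 2: 0xA2 = 10100010 (10xxxxxx ✓), payload 100010.
Byte 3: 0x89 = 10001001 (10xxxxxx ✓), payload 001001.
Concatenate: 1010100010001001 = 0xA889 (16 bits → U+A889).

U+A889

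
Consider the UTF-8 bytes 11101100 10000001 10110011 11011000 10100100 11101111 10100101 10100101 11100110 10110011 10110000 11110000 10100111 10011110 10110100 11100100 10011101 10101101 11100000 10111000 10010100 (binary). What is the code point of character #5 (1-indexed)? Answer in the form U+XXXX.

U+277B4

Offset 0: leading byte 0xEC = 11101100 → 3-byte char #1 = EC 81 B3.
Offset 3: leading byte 0xD8 = 11011000 → 2-byte char #2 = D8 A4.
Offset 5: leading byte 0xEF = 11101111 → 3-byte char #3 = EF A5 A5.
Offset 8: leading byte 0xE6 = 11100110 → 3-byte char #4 = E6 B3 B0.
Offset 11: leading byte 0xF0 = 11110000 → 4-byte char #5 = F0 A7 9E B4.
Leading byte 0xF0 = 11110000 matches 11110xxx → 4-byte sequence.
Byte 1: 0xF0 = 11110000, payload 000 (3 bits).
Byte 2: 0xA7 = 10100111 (10xxxxxx ✓), payload 100111.
Byte 3: 0x9E = 10011110 (10xxxxxx ✓), payload 011110.
Byte 4: 0xB4 = 10110100 (10xxxxxx ✓), payload 110100.
Concatenate: 000100111011110110100 = 0x277B4 (21 bits → U+277B4).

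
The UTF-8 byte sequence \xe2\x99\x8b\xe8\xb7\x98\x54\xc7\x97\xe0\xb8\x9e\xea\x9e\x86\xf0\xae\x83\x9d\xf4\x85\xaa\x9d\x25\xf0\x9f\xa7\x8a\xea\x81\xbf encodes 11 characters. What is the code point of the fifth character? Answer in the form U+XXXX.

Offset 0: leading byte 0xE2 = 11100010 → 3-byte char #1 = E2 99 8B.
Offset 3: leading byte 0xE8 = 11101000 → 3-byte char #2 = E8 B7 98.
Offset 6: leading byte 0x54 = 01010100 → 1-byte char #3 = 54.
Offset 7: leading byte 0xC7 = 11000111 → 2-byte char #4 = C7 97.
Offset 9: leading byte 0xE0 = 11100000 → 3-byte char #5 = E0 B8 9E.
Leading byte 0xE0 = 11100000 matches 1110xxxx → 3-byte sequence.
Byte 1: 0xE0 = 11100000, payload 0000 (4 bits).
Byte 2: 0xB8 = 10111000 (10xxxxxx ✓), payload 111000.
Byte 3: 0x9E = 10011110 (10xxxxxx ✓), payload 011110.
Concatenate: 0000111000011110 = 0xE1E (16 bits → U+0E1E).

U+0E1E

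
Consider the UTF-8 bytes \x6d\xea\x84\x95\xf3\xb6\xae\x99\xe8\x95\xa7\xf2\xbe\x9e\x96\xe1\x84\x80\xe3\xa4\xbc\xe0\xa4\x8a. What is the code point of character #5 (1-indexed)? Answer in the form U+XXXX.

Offset 0: leading byte 0x6D = 01101101 → 1-byte char #1 = 6D.
Offset 1: leading byte 0xEA = 11101010 → 3-byte char #2 = EA 84 95.
Offset 4: leading byte 0xF3 = 11110011 → 4-byte char #3 = F3 B6 AE 99.
Offset 8: leading byte 0xE8 = 11101000 → 3-byte char #4 = E8 95 A7.
Offset 11: leading byte 0xF2 = 11110010 → 4-byte char #5 = F2 BE 9E 96.
Leading byte 0xF2 = 11110010 matches 11110xxx → 4-byte sequence.
Byte 1: 0xF2 = 11110010, payload 010 (3 bits).
Byte 2: 0xBE = 10111110 (10xxxxxx ✓), payload 111110.
Byte 3: 0x9E = 10011110 (10xxxxxx ✓), payload 011110.
Byte 4: 0x96 = 10010110 (10xxxxxx ✓), payload 010110.
Concatenate: 010111110011110010110 = 0xBE796 (21 bits → U+BE796).

U+BE796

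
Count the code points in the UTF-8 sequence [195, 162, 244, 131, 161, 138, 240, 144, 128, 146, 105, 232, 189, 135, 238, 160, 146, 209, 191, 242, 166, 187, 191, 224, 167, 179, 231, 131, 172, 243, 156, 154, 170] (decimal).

11

Byte at offset 0: 0xC3 = 11000011 → 2-byte char (#1). Advance 2.
Byte at offset 2: 0xF4 = 11110100 → 4-byte char (#2). Advance 4.
Byte at offset 6: 0xF0 = 11110000 → 4-byte char (#3). Advance 4.
Byte at offset 10: 0x69 = 01101001 → 1-byte char (#4). Advance 1.
Byte at offset 11: 0xE8 = 11101000 → 3-byte char (#5). Advance 3.
Byte at offset 14: 0xEE = 11101110 → 3-byte char (#6). Advance 3.
Byte at offset 17: 0xD1 = 11010001 → 2-byte char (#7). Advance 2.
Byte at offset 19: 0xF2 = 11110010 → 4-byte char (#8). Advance 4.
Byte at offset 23: 0xE0 = 11100000 → 3-byte char (#9). Advance 3.
Byte at offset 26: 0xE7 = 11100111 → 3-byte char (#10). Advance 3.
Byte at offset 29: 0xF3 = 11110011 → 4-byte char (#11). Advance 4.
Reached end at offset 33 after 11 code points.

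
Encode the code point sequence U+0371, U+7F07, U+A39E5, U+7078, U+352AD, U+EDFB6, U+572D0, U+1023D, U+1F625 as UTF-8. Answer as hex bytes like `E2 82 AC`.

U+0371: 2-byte form → CD B1.
U+7F07: 3-byte form → E7 BC 87.
U+A39E5: 4-byte form → F2 A3 A7 A5.
U+7078: 3-byte form → E7 81 B8.
U+352AD: 4-byte form → F0 B5 8A AD.
U+EDFB6: 4-byte form → F3 AD BE B6.
U+572D0: 4-byte form → F1 97 8B 90.
U+1023D: 4-byte form → F0 90 88 BD.
U+1F625: 4-byte form → F0 9F 98 A5.
Concatenated (32 bytes): CD B1 E7 BC 87 F2 A3 A7 A5 E7 81 B8 F0 B5 8A AD F3 AD BE B6 F1 97 8B 90 F0 90 88 BD F0 9F 98 A5.

CD B1 E7 BC 87 F2 A3 A7 A5 E7 81 B8 F0 B5 8A AD F3 AD BE B6 F1 97 8B 90 F0 90 88 BD F0 9F 98 A5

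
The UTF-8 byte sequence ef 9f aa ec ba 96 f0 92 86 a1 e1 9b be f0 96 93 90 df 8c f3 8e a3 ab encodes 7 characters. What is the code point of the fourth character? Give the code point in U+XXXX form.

Offset 0: leading byte 0xEF = 11101111 → 3-byte char #1 = EF 9F AA.
Offset 3: leading byte 0xEC = 11101100 → 3-byte char #2 = EC BA 96.
Offset 6: leading byte 0xF0 = 11110000 → 4-byte char #3 = F0 92 86 A1.
Offset 10: leading byte 0xE1 = 11100001 → 3-byte char #4 = E1 9B BE.
Leading byte 0xE1 = 11100001 matches 1110xxxx → 3-byte sequence.
Byte 1: 0xE1 = 11100001, payload 0001 (4 bits).
Byte 2: 0x9B = 10011011 (10xxxxxx ✓), payload 011011.
Byte 3: 0xBE = 10111110 (10xxxxxx ✓), payload 111110.
Concatenate: 0001011011111110 = 0x16FE (16 bits → U+16FE).

U+16FE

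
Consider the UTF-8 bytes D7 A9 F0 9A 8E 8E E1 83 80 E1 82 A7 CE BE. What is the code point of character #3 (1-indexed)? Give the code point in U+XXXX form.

Offset 0: leading byte 0xD7 = 11010111 → 2-byte char #1 = D7 A9.
Offset 2: leading byte 0xF0 = 11110000 → 4-byte char #2 = F0 9A 8E 8E.
Offset 6: leading byte 0xE1 = 11100001 → 3-byte char #3 = E1 83 80.
Leading byte 0xE1 = 11100001 matches 1110xxxx → 3-byte sequence.
Byte 1: 0xE1 = 11100001, payload 0001 (4 bits).
Byte 2: 0x83 = 10000011 (10xxxxxx ✓), payload 000011.
Byte 3: 0x80 = 10000000 (10xxxxxx ✓), payload 000000.
Concatenate: 0001000011000000 = 0x10C0 (16 bits → U+10C0).

U+10C0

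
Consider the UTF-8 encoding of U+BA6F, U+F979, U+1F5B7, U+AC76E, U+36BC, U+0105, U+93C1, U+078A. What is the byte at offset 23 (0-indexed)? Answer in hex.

0x8A

U+BA6F → 3-byte form EB A9 AF at offsets 0–2.
U+F979 → 3-byte form EF A5 B9 at offsets 3–5.
U+1F5B7 → 4-byte form F0 9F 96 B7 at offsets 6–9.
U+AC76E → 4-byte form F2 AC 9D AE at offsets 10–13.
U+36BC → 3-byte form E3 9A BC at offsets 14–16.
U+0105 → 2-byte form C4 85 at offsets 17–18.
U+93C1 → 3-byte form E9 8F 81 at offsets 19–21.
U+078A → 2-byte form DE 8A at offsets 22–23.
Offset 23 falls in char 8's range; it's byte 2 of DE 8A = 0x8A.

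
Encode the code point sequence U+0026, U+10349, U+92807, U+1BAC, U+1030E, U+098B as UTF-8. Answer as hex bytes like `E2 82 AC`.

26 F0 90 8D 89 F2 92 A0 87 E1 AE AC F0 90 8C 8E E0 A6 8B

U+0026: 1-byte form → 26.
U+10349: 4-byte form → F0 90 8D 89.
U+92807: 4-byte form → F2 92 A0 87.
U+1BAC: 3-byte form → E1 AE AC.
U+1030E: 4-byte form → F0 90 8C 8E.
U+098B: 3-byte form → E0 A6 8B.
Concatenated (19 bytes): 26 F0 90 8D 89 F2 92 A0 87 E1 AE AC F0 90 8C 8E E0 A6 8B.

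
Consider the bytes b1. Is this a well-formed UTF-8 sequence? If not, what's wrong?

Byte 0xB1 = 10110001 has the form 10xxxxxx — a continuation byte — but there is no preceding leading byte.

invalid (continuation byte with no leading byte)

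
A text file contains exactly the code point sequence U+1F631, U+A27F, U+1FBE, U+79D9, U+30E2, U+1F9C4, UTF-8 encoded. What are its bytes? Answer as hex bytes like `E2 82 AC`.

U+1F631: 4-byte form → F0 9F 98 B1.
U+A27F: 3-byte form → EA 89 BF.
U+1FBE: 3-byte form → E1 BE BE.
U+79D9: 3-byte form → E7 A7 99.
U+30E2: 3-byte form → E3 83 A2.
U+1F9C4: 4-byte form → F0 9F A7 84.
Concatenated (20 bytes): F0 9F 98 B1 EA 89 BF E1 BE BE E7 A7 99 E3 83 A2 F0 9F A7 84.

F0 9F 98 B1 EA 89 BF E1 BE BE E7 A7 99 E3 83 A2 F0 9F A7 84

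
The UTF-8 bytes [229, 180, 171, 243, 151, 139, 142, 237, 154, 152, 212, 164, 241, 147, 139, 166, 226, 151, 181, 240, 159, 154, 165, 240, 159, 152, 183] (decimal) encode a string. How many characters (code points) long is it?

Byte at offset 0: 0xE5 = 11100101 → 3-byte char (#1). Advance 3.
Byte at offset 3: 0xF3 = 11110011 → 4-byte char (#2). Advance 4.
Byte at offset 7: 0xED = 11101101 → 3-byte char (#3). Advance 3.
Byte at offset 10: 0xD4 = 11010100 → 2-byte char (#4). Advance 2.
Byte at offset 12: 0xF1 = 11110001 → 4-byte char (#5). Advance 4.
Byte at offset 16: 0xE2 = 11100010 → 3-byte char (#6). Advance 3.
Byte at offset 19: 0xF0 = 11110000 → 4-byte char (#7). Advance 4.
Byte at offset 23: 0xF0 = 11110000 → 4-byte char (#8). Advance 4.
Reached end at offset 27 after 8 code points.

8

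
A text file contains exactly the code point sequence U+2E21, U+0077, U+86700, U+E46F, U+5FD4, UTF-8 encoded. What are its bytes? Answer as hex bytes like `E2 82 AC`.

E2 B8 A1 77 F2 86 9C 80 EE 91 AF E5 BF 94

U+2E21: 3-byte form → E2 B8 A1.
U+0077: 1-byte form → 77.
U+86700: 4-byte form → F2 86 9C 80.
U+E46F: 3-byte form → EE 91 AF.
U+5FD4: 3-byte form → E5 BF 94.
Concatenated (14 bytes): E2 B8 A1 77 F2 86 9C 80 EE 91 AF E5 BF 94.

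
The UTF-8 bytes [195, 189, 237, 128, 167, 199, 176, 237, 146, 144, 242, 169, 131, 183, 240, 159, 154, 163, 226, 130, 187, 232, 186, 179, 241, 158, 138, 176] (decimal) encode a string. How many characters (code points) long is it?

Byte at offset 0: 0xC3 = 11000011 → 2-byte char (#1). Advance 2.
Byte at offset 2: 0xED = 11101101 → 3-byte char (#2). Advance 3.
Byte at offset 5: 0xC7 = 11000111 → 2-byte char (#3). Advance 2.
Byte at offset 7: 0xED = 11101101 → 3-byte char (#4). Advance 3.
Byte at offset 10: 0xF2 = 11110010 → 4-byte char (#5). Advance 4.
Byte at offset 14: 0xF0 = 11110000 → 4-byte char (#6). Advance 4.
Byte at offset 18: 0xE2 = 11100010 → 3-byte char (#7). Advance 3.
Byte at offset 21: 0xE8 = 11101000 → 3-byte char (#8). Advance 3.
Byte at offset 24: 0xF1 = 11110001 → 4-byte char (#9). Advance 4.
Reached end at offset 28 after 9 code points.

9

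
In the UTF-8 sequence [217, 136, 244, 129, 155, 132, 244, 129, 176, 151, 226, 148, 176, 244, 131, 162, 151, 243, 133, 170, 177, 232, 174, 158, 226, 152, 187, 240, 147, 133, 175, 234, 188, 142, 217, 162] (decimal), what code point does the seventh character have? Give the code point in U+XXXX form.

U+8B9E

Offset 0: leading byte 0xD9 = 11011001 → 2-byte char #1 = D9 88.
Offset 2: leading byte 0xF4 = 11110100 → 4-byte char #2 = F4 81 9B 84.
Offset 6: leading byte 0xF4 = 11110100 → 4-byte char #3 = F4 81 B0 97.
Offset 10: leading byte 0xE2 = 11100010 → 3-byte char #4 = E2 94 B0.
Offset 13: leading byte 0xF4 = 11110100 → 4-byte char #5 = F4 83 A2 97.
Offset 17: leading byte 0xF3 = 11110011 → 4-byte char #6 = F3 85 AA B1.
Offset 21: leading byte 0xE8 = 11101000 → 3-byte char #7 = E8 AE 9E.
Leading byte 0xE8 = 11101000 matches 1110xxxx → 3-byte sequence.
Byte 1: 0xE8 = 11101000, payload 1000 (4 bits).
Byte 2: 0xAE = 10101110 (10xxxxxx ✓), payload 101110.
Byte 3: 0x9E = 10011110 (10xxxxxx ✓), payload 011110.
Concatenate: 1000101110011110 = 0x8B9E (16 bits → U+8B9E).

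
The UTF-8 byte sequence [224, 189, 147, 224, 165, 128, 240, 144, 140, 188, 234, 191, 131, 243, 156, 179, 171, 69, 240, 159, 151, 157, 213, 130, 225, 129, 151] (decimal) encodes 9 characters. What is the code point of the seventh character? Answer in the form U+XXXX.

Offset 0: leading byte 0xE0 = 11100000 → 3-byte char #1 = E0 BD 93.
Offset 3: leading byte 0xE0 = 11100000 → 3-byte char #2 = E0 A5 80.
Offset 6: leading byte 0xF0 = 11110000 → 4-byte char #3 = F0 90 8C BC.
Offset 10: leading byte 0xEA = 11101010 → 3-byte char #4 = EA BF 83.
Offset 13: leading byte 0xF3 = 11110011 → 4-byte char #5 = F3 9C B3 AB.
Offset 17: leading byte 0x45 = 01000101 → 1-byte char #6 = 45.
Offset 18: leading byte 0xF0 = 11110000 → 4-byte char #7 = F0 9F 97 9D.
Leading byte 0xF0 = 11110000 matches 11110xxx → 4-byte sequence.
Byte 1: 0xF0 = 11110000, payload 000 (3 bits).
Byte 2: 0x9F = 10011111 (10xxxxxx ✓), payload 011111.
Byte 3: 0x97 = 10010111 (10xxxxxx ✓), payload 010111.
Byte 4: 0x9D = 10011101 (10xxxxxx ✓), payload 011101.
Concatenate: 000011111010111011101 = 0x1F5DD (21 bits → U+1F5DD).

U+1F5DD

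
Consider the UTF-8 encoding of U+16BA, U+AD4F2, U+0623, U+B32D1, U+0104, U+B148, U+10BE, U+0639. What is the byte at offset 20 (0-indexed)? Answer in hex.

U+16BA → 3-byte form E1 9A BA at offsets 0–2.
U+AD4F2 → 4-byte form F2 AD 93 B2 at offsets 3–6.
U+0623 → 2-byte form D8 A3 at offsets 7–8.
U+B32D1 → 4-byte form F2 B3 8B 91 at offsets 9–12.
U+0104 → 2-byte form C4 84 at offsets 13–14.
U+B148 → 3-byte form EB 85 88 at offsets 15–17.
U+10BE → 3-byte form E1 82 BE at offsets 18–20.
Offset 20 falls in char 7's range; it's byte 3 of E1 82 BE = 0xBE.

0xBE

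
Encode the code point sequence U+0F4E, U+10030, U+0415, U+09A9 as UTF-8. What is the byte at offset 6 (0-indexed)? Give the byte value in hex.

U+0F4E → 3-byte form E0 BD 8E at offsets 0–2.
U+10030 → 4-byte form F0 90 80 B0 at offsets 3–6.
Offset 6 falls in char 2's range; it's byte 4 of F0 90 80 B0 = 0xB0.

0xB0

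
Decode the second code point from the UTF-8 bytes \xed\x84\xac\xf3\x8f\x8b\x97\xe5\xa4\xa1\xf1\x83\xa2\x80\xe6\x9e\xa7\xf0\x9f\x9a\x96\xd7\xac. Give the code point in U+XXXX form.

U+CF2D7

Offset 0: leading byte 0xED = 11101101 → 3-byte char #1 = ED 84 AC.
Offset 3: leading byte 0xF3 = 11110011 → 4-byte char #2 = F3 8F 8B 97.
Leading byte 0xF3 = 11110011 matches 11110xxx → 4-byte sequence.
Byte 1: 0xF3 = 11110011, payload 011 (3 bits).
Byte 2: 0x8F = 10001111 (10xxxxxx ✓), payload 001111.
Byte 3: 0x8B = 10001011 (10xxxxxx ✓), payload 001011.
Byte 4: 0x97 = 10010111 (10xxxxxx ✓), payload 010111.
Concatenate: 011001111001011010111 = 0xCF2D7 (21 bits → U+CF2D7).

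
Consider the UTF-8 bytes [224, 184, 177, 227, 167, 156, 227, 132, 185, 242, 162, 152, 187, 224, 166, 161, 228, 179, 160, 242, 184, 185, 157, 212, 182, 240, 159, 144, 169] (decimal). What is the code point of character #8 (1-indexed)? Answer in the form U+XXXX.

Offset 0: leading byte 0xE0 = 11100000 → 3-byte char #1 = E0 B8 B1.
Offset 3: leading byte 0xE3 = 11100011 → 3-byte char #2 = E3 A7 9C.
Offset 6: leading byte 0xE3 = 11100011 → 3-byte char #3 = E3 84 B9.
Offset 9: leading byte 0xF2 = 11110010 → 4-byte char #4 = F2 A2 98 BB.
Offset 13: leading byte 0xE0 = 11100000 → 3-byte char #5 = E0 A6 A1.
Offset 16: leading byte 0xE4 = 11100100 → 3-byte char #6 = E4 B3 A0.
Offset 19: leading byte 0xF2 = 11110010 → 4-byte char #7 = F2 B8 B9 9D.
Offset 23: leading byte 0xD4 = 11010100 → 2-byte char #8 = D4 B6.
Leading byte 0xD4 = 11010100 matches 110xxxxx → 2-byte sequence.
Byte 1: 0xD4 = 11010100, payload 10100 (5 bits).
Byte 2: 0xB6 = 10110110 (10xxxxxx ✓), payload 110110.
Concatenate: 10100110110 = 0x536 (11 bits → U+0536).

U+0536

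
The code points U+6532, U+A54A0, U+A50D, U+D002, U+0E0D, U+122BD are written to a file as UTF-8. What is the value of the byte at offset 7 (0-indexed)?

U+6532 → 3-byte form E6 94 B2 at offsets 0–2.
U+A54A0 → 4-byte form F2 A5 92 A0 at offsets 3–6.
U+A50D → 3-byte form EA 94 8D at offsets 7–9.
Offset 7 falls in char 3's range; it's byte 1 of EA 94 8D = 0xEA.

0xEA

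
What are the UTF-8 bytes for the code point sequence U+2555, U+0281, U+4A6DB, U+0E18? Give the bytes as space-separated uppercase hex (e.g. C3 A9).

U+2555: 3-byte form → E2 95 95.
U+0281: 2-byte form → CA 81.
U+4A6DB: 4-byte form → F1 8A 9B 9B.
U+0E18: 3-byte form → E0 B8 98.
Concatenated (12 bytes): E2 95 95 CA 81 F1 8A 9B 9B E0 B8 98.

E2 95 95 CA 81 F1 8A 9B 9B E0 B8 98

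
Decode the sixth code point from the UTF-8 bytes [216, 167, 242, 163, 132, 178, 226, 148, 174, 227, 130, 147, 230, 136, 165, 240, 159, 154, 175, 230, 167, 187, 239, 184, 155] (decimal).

U+1F6AF

Offset 0: leading byte 0xD8 = 11011000 → 2-byte char #1 = D8 A7.
Offset 2: leading byte 0xF2 = 11110010 → 4-byte char #2 = F2 A3 84 B2.
Offset 6: leading byte 0xE2 = 11100010 → 3-byte char #3 = E2 94 AE.
Offset 9: leading byte 0xE3 = 11100011 → 3-byte char #4 = E3 82 93.
Offset 12: leading byte 0xE6 = 11100110 → 3-byte char #5 = E6 88 A5.
Offset 15: leading byte 0xF0 = 11110000 → 4-byte char #6 = F0 9F 9A AF.
Leading byte 0xF0 = 11110000 matches 11110xxx → 4-byte sequence.
Byte 1: 0xF0 = 11110000, payload 000 (3 bits).
Byte 2: 0x9F = 10011111 (10xxxxxx ✓), payload 011111.
Byte 3: 0x9A = 10011010 (10xxxxxx ✓), payload 011010.
Byte 4: 0xAF = 10101111 (10xxxxxx ✓), payload 101111.
Concatenate: 000011111011010101111 = 0x1F6AF (21 bits → U+1F6AF).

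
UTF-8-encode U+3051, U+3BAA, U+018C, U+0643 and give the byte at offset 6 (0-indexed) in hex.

0xC6

U+3051 → 3-byte form E3 81 91 at offsets 0–2.
U+3BAA → 3-byte form E3 AE AA at offsets 3–5.
U+018C → 2-byte form C6 8C at offsets 6–7.
Offset 6 falls in char 3's range; it's byte 1 of C6 8C = 0xC6.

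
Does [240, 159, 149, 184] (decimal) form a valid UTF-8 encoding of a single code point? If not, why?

Leading byte 0xF0 = 11110000 → 4-byte form.
Continuation bytes 0x9F=10011111, 0x95=10010101, 0xB8=10111000 all match 10xxxxxx.
Decoded value 0x1F578 is ≥ 0x10000 (shortest form) and not a surrogate.

valid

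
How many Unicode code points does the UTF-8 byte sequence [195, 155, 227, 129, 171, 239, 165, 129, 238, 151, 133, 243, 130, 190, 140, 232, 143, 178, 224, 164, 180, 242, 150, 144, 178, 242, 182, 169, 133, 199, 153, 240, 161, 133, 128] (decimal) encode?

Byte at offset 0: 0xC3 = 11000011 → 2-byte char (#1). Advance 2.
Byte at offset 2: 0xE3 = 11100011 → 3-byte char (#2). Advance 3.
Byte at offset 5: 0xEF = 11101111 → 3-byte char (#3). Advance 3.
Byte at offset 8: 0xEE = 11101110 → 3-byte char (#4). Advance 3.
Byte at offset 11: 0xF3 = 11110011 → 4-byte char (#5). Advance 4.
Byte at offset 15: 0xE8 = 11101000 → 3-byte char (#6). Advance 3.
Byte at offset 18: 0xE0 = 11100000 → 3-byte char (#7). Advance 3.
Byte at offset 21: 0xF2 = 11110010 → 4-byte char (#8). Advance 4.
Byte at offset 25: 0xF2 = 11110010 → 4-byte char (#9). Advance 4.
Byte at offset 29: 0xC7 = 11000111 → 2-byte char (#10). Advance 2.
Byte at offset 31: 0xF0 = 11110000 → 4-byte char (#11). Advance 4.
Reached end at offset 35 after 11 code points.

11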